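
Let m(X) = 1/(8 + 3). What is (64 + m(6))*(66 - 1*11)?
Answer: 3525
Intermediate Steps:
m(X) = 1/11
(64 + m(6))*(66 - 1*11) = (64 + 1/11)*(66 - 1*11) = 705*(66 - 11)/11 = (705/11)*55 = 3525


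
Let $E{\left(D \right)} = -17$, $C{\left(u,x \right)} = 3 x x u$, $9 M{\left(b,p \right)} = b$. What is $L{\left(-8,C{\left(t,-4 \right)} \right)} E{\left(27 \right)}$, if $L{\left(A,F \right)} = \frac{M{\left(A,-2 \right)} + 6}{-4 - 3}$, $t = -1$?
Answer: $\frac{782}{63} \approx 12.413$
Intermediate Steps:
$M{\left(b,p \right)} = \frac{b}{9}$
$C{\left(u,x \right)} = 3 u x^{2}$ ($C{\left(u,x \right)} = 3 x^{2} u = 3 u x^{2}$)
$L{\left(A,F \right)} = - \frac{6}{7} - \frac{A}{63}$ ($L{\left(A,F \right)} = \frac{\frac{A}{9} + 6}{-4 - 3} = \frac{6 + \frac{A}{9}}{-7} = \left(6 + \frac{A}{9}\right) \left(- \frac{1}{7}\right) = - \frac{6}{7} - \frac{A}{63}$)
$L{\left(-8,C{\left(t,-4 \right)} \right)} E{\left(27 \right)} = \left(- \frac{6}{7} - - \frac{8}{63}\right) \left(-17\right) = \left(- \frac{6}{7} + \frac{8}{63}\right) \left(-17\right) = \left(- \frac{46}{63}\right) \left(-17\right) = \frac{782}{63}$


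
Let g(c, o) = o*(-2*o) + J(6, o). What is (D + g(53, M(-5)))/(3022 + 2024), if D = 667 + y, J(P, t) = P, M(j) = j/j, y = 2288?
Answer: 2959/5046 ≈ 0.58640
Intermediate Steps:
M(j) = 1
D = 2955 (D = 667 + 2288 = 2955)
g(c, o) = 6 - 2*o² (g(c, o) = o*(-2*o) + 6 = -2*o² + 6 = 6 - 2*o²)
(D + g(53, M(-5)))/(3022 + 2024) = (2955 + (6 - 2*1²))/(3022 + 2024) = (2955 + (6 - 2*1))/5046 = (2955 + (6 - 2))*(1/5046) = (2955 + 4)*(1/5046) = 2959*(1/5046) = 2959/5046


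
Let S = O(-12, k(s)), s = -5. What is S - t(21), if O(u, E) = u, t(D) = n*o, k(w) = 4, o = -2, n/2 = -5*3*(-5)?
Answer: 288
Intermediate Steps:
n = 150 (n = 2*(-5*3*(-5)) = 2*(-15*(-5)) = 2*75 = 150)
t(D) = -300 (t(D) = 150*(-2) = -300)
S = -12
S - t(21) = -12 - 1*(-300) = -12 + 300 = 288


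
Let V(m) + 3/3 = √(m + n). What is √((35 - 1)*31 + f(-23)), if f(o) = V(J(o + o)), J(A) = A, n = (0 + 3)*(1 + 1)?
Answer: √(1053 + 2*I*√10) ≈ 32.45 + 0.09745*I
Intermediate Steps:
n = 6 (n = 3*2 = 6)
V(m) = -1 + √(6 + m) (V(m) = -1 + √(m + 6) = -1 + √(6 + m))
f(o) = -1 + √(6 + 2*o) (f(o) = -1 + √(6 + (o + o)) = -1 + √(6 + 2*o))
√((35 - 1)*31 + f(-23)) = √((35 - 1)*31 + (-1 + √(6 + 2*(-23)))) = √(34*31 + (-1 + √(6 - 46))) = √(1054 + (-1 + √(-40))) = √(1054 + (-1 + 2*I*√10)) = √(1053 + 2*I*√10)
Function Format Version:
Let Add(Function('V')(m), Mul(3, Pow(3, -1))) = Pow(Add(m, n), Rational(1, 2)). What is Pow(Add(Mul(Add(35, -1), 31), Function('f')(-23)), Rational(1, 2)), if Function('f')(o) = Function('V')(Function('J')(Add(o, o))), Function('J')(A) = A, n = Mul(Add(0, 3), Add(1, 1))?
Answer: Pow(Add(1053, Mul(2, I, Pow(10, Rational(1, 2)))), Rational(1, 2)) ≈ Add(32.450, Mul(0.09745, I))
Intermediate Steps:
n = 6 (n = Mul(3, 2) = 6)
Function('V')(m) = Add(-1, Pow(Add(6, m), Rational(1, 2))) (Function('V')(m) = Add(-1, Pow(Add(m, 6), Rational(1, 2))) = Add(-1, Pow(Add(6, m), Rational(1, 2))))
Function('f')(o) = Add(-1, Pow(Add(6, Mul(2, o)), Rational(1, 2))) (Function('f')(o) = Add(-1, Pow(Add(6, Add(o, o)), Rational(1, 2))) = Add(-1, Pow(Add(6, Mul(2, o)), Rational(1, 2))))
Pow(Add(Mul(Add(35, -1), 31), Function('f')(-23)), Rational(1, 2)) = Pow(Add(Mul(Add(35, -1), 31), Add(-1, Pow(Add(6, Mul(2, -23)), Rational(1, 2)))), Rational(1, 2)) = Pow(Add(Mul(34, 31), Add(-1, Pow(Add(6, -46), Rational(1, 2)))), Rational(1, 2)) = Pow(Add(1054, Add(-1, Pow(-40, Rational(1, 2)))), Rational(1, 2)) = Pow(Add(1054, Add(-1, Mul(2, I, Pow(10, Rational(1, 2))))), Rational(1, 2)) = Pow(Add(1053, Mul(2, I, Pow(10, Rational(1, 2)))), Rational(1, 2))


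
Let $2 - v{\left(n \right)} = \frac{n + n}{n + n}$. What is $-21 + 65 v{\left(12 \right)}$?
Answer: $44$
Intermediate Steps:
$v{\left(n \right)} = 1$ ($v{\left(n \right)} = 2 - \frac{n + n}{n + n} = 2 - \frac{2 n}{2 n} = 2 - 2 n \frac{1}{2 n} = 2 - 1 = 1$)
$-21 + 65 v{\left(12 \right)} = -21 + 65 \cdot 1 = -21 + 65 = 44$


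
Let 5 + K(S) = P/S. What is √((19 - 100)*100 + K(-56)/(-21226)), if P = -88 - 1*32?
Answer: I*√44705135973190/74291 ≈ 90.0*I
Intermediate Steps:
P = -120 (P = -88 - 32 = -120)
K(S) = -5 - 120/S
√((19 - 100)*100 + K(-56)/(-21226)) = √((19 - 100)*100 + (-5 - 120/(-56))/(-21226)) = √(-81*100 + (-5 - 120*(-1/56))*(-1/21226)) = √(-8100 + (-5 + 15/7)*(-1/21226)) = √(-8100 - 20/7*(-1/21226)) = √(-8100 + 10/74291) = √(-601757090/74291) = I*√44705135973190/74291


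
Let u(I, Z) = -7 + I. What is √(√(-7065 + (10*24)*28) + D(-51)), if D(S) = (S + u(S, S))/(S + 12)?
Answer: √(4251 + 1521*I*√345)/39 ≈ 3.2847 + 2.8274*I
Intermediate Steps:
D(S) = (-7 + 2*S)/(12 + S) (D(S) = (S + (-7 + S))/(S + 12) = (-7 + 2*S)/(12 + S))
√(√(-7065 + (10*24)*28) + D(-51)) = √(√(-7065 + (10*24)*28) + (-7 + 2*(-51))/(12 - 51)) = √(√(-7065 + 240*28) + (-7 - 102)/(-39)) = √(√(-7065 + 6720) - 1/39*(-109)) = √(√(-345) + 109/39) = √(I*√345 + 109/39) = √(109/39 + I*√345)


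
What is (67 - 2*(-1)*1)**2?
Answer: 4761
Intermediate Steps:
(67 - 2*(-1)*1)**2 = (67 + 2*1)**2 = (67 + 2)**2 = 69**2 = 4761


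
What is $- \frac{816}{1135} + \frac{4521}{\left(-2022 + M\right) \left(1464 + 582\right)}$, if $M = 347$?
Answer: $- \frac{16979419}{23573950} \approx -0.72026$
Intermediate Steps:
$- \frac{816}{1135} + \frac{4521}{\left(-2022 + M\right) \left(1464 + 582\right)} = - \frac{816}{1135} + \frac{4521}{\left(-2022 + 347\right) \left(1464 + 582\right)} = \left(-816\right) \frac{1}{1135} + \frac{4521}{\left(-1675\right) 2046} = - \frac{816}{1135} + \frac{4521}{-3427050} = - \frac{816}{1135} + 4521 \left(- \frac{1}{3427050}\right) = - \frac{816}{1135} - \frac{137}{103850} = - \frac{16979419}{23573950}$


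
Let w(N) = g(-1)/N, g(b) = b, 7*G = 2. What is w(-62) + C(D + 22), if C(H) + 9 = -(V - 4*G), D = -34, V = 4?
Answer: -5139/434 ≈ -11.841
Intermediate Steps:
G = 2/7 (G = (1/7)*2 = 2/7 ≈ 0.28571)
w(N) = -1/N
C(H) = -83/7 (C(H) = -9 - (4 - 4*2/7) = -9 - (4 - 8/7) = -9 - 1*20/7 = -9 - 20/7 = -83/7)
w(-62) + C(D + 22) = -1/(-62) - 83/7 = -1*(-1/62) - 83/7 = 1/62 - 83/7 = -5139/434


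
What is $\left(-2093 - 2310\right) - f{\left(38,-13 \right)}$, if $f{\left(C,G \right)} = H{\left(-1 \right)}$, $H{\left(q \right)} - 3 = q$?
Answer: $-4405$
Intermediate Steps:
$H{\left(q \right)} = 3 + q$
$f{\left(C,G \right)} = 2$ ($f{\left(C,G \right)} = 3 - 1 = 2$)
$\left(-2093 - 2310\right) - f{\left(38,-13 \right)} = \left(-2093 - 2310\right) - 2 = -4403 - 2 = -4405$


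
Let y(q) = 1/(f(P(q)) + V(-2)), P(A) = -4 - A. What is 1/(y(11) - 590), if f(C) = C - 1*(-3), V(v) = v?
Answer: -14/8261 ≈ -0.0016947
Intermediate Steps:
f(C) = 3 + C (f(C) = C + 3 = 3 + C)
y(q) = 1/(-3 - q) (y(q) = 1/((3 + (-4 - q)) - 2) = 1/((-1 - q) - 2) = 1/(-3 - q))
1/(y(11) - 590) = 1/(-1/(3 + 11) - 590) = 1/(-1/14 - 590) = 1/(-8261/14) = -14/8261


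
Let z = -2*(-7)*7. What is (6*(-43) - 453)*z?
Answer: -69678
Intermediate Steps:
z = 98 (z = 14*7 = 98)
(6*(-43) - 453)*z = (6*(-43) - 453)*98 = (-258 - 453)*98 = -711*98 = -69678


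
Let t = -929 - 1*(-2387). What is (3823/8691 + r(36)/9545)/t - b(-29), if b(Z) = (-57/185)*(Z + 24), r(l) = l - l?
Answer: -722132795/468844686 ≈ -1.5402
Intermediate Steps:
r(l) = 0
t = 1458 (t = -929 + 2387 = 1458)
b(Z) = -1368/185 - 57*Z/185 (b(Z) = (-57*1/185)*(24 + Z) = -57*(24 + Z)/185 = -1368/185 - 57*Z/185)
(3823/8691 + r(36)/9545)/t - b(-29) = (3823/8691 + 0/9545)/1458 - (-1368/185 - 57/185*(-29)) = (3823*(1/8691) + 0*(1/9545))*(1/1458) - (-1368/185 + 1653/185) = (3823/8691 + 0)*(1/1458) - 1*57/37 = (3823/8691)*(1/1458) - 57/37 = 3823/12671478 - 57/37 = -722132795/468844686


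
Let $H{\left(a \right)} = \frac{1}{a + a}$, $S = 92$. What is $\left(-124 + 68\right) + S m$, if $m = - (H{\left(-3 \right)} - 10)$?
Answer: $\frac{2638}{3} \approx 879.33$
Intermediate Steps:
$H{\left(a \right)} = \frac{1}{2 a}$
$m = \frac{61}{6}$ ($m = - (\frac{1}{2 \left(-3\right)} - 10) = - (\frac{1}{2} \left(- \frac{1}{3}\right) - 10) = - (- \frac{1}{6} - 10) = \left(-1\right) \left(- \frac{61}{6}\right) = \frac{61}{6} \approx 10.167$)
$\left(-124 + 68\right) + S m = \left(-124 + 68\right) + 92 \cdot \frac{61}{6} = -56 + \frac{2806}{3} = \frac{2638}{3}$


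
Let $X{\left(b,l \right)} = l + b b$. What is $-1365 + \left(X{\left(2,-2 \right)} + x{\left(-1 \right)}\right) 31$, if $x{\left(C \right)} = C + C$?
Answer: $-1365$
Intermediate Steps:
$x{\left(C \right)} = 2 C$
$X{\left(b,l \right)} = l + b^{2}$
$-1365 + \left(X{\left(2,-2 \right)} + x{\left(-1 \right)}\right) 31 = -1365 + \left(\left(-2 + 2^{2}\right) + 2 \left(-1\right)\right) 31 = -1365 + \left(\left(-2 + 4\right) - 2\right) 31 = -1365 + \left(2 - 2\right) 31 = -1365 + 0 \cdot 31 = -1365 + 0 = -1365$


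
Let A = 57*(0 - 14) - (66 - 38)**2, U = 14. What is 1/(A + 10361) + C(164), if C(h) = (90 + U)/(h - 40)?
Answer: 228285/272149 ≈ 0.83882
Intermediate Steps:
C(h) = 104/(-40 + h) (C(h) = (90 + 14)/(h - 40) = 104/(-40 + h))
A = -1582 (A = 57*(-14) - 1*28**2 = -798 - 1*784 = -798 - 784 = -1582)
1/(A + 10361) + C(164) = 1/(-1582 + 10361) + 104/(-40 + 164) = 1/8779 + 104/124 = 1/8779 + 104*(1/124) = 1/8779 + 26/31 = 228285/272149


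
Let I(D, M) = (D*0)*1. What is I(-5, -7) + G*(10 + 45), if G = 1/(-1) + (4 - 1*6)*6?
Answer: -715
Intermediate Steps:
I(D, M) = 0 (I(D, M) = 0*1 = 0)
G = -13 (G = -1 + (4 - 6)*6 = -1 - 2*6 = -1 - 12 = -13)
I(-5, -7) + G*(10 + 45) = 0 - 13*(10 + 45) = 0 - 13*55 = 0 - 715 = -715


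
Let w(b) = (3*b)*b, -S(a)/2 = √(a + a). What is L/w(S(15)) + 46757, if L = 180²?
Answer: 46847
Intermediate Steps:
L = 32400
S(a) = -2*√2*√a (S(a) = -2*√(a + a) = -2*√2*√a)
w(b) = 3*b²
L/w(S(15)) + 46757 = 32400/((3*(-2*√2*√15)²)) + 46757 = 32400/((3*(-2*√30)²)) + 46757 = 32400/((3*120)) + 46757 = 32400/360 + 46757 = 32400*(1/360) + 46757 = 90 + 46757 = 46847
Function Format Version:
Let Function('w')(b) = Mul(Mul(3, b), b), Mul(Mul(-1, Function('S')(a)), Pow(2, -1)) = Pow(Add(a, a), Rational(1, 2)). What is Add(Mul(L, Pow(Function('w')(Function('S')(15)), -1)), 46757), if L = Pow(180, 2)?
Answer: 46847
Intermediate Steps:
L = 32400
Function('S')(a) = Mul(-2, Pow(2, Rational(1, 2)), Pow(a, Rational(1, 2))) (Function('S')(a) = Mul(-2, Pow(Add(a, a), Rational(1, 2))) = Mul(-2, Pow(Mul(2, a), Rational(1, 2))) = Mul(-2, Mul(Pow(2, Rational(1, 2)), Pow(a, Rational(1, 2)))) = Mul(-2, Pow(2, Rational(1, 2)), Pow(a, Rational(1, 2))))
Function('w')(b) = Mul(3, Pow(b, 2))
Add(Mul(L, Pow(Function('w')(Function('S')(15)), -1)), 46757) = Add(Mul(32400, Pow(Mul(3, Pow(Mul(-2, Pow(2, Rational(1, 2)), Pow(15, Rational(1, 2))), 2)), -1)), 46757) = Add(Mul(32400, Pow(Mul(3, Pow(Mul(-2, Pow(30, Rational(1, 2))), 2)), -1)), 46757) = Add(Mul(32400, Pow(Mul(3, 120), -1)), 46757) = Add(Mul(32400, Pow(360, -1)), 46757) = Add(Mul(32400, Rational(1, 360)), 46757) = Add(90, 46757) = 46847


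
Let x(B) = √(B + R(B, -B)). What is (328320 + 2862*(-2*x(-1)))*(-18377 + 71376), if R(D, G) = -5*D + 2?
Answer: 17400631680 - 303366276*√6 ≈ 1.6658e+10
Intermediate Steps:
R(D, G) = 2 - 5*D
x(B) = √(2 - 4*B) (x(B) = √(B + (2 - 5*B)) = √(2 - 4*B))
(328320 + 2862*(-2*x(-1)))*(-18377 + 71376) = (328320 + 2862*(-2*√(2 - 4*(-1))))*(-18377 + 71376) = (328320 + 2862*(-2*√(2 + 4)))*52999 = (328320 + 2862*(-2*√6))*52999 = (328320 - 5724*√6)*52999 = 17400631680 - 303366276*√6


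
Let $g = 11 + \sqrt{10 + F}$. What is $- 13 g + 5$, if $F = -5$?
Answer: $-138 - 13 \sqrt{5} \approx -167.07$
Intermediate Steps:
$g = 11 + \sqrt{5}$ ($g = 11 + \sqrt{10 - 5} = 11 + \sqrt{5} \approx 13.236$)
$- 13 g + 5 = - 13 \left(11 + \sqrt{5}\right) + 5 = \left(-143 - 13 \sqrt{5}\right) + 5 = -138 - 13 \sqrt{5}$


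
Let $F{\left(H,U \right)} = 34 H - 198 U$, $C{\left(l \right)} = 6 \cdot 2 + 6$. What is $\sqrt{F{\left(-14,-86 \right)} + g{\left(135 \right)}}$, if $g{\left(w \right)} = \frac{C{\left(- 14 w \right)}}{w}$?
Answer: $\frac{\sqrt{3724230}}{15} \approx 128.66$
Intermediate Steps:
$C{\left(l \right)} = 18$ ($C{\left(l \right)} = 12 + 6 = 18$)
$g{\left(w \right)} = \frac{18}{w}$
$F{\left(H,U \right)} = - 198 U + 34 H$
$\sqrt{F{\left(-14,-86 \right)} + g{\left(135 \right)}} = \sqrt{\left(\left(-198\right) \left(-86\right) + 34 \left(-14\right)\right) + \frac{18}{135}} = \sqrt{\left(17028 - 476\right) + 18 \cdot \frac{1}{135}} = \sqrt{16552 + \frac{2}{15}} = \sqrt{\frac{248282}{15}} = \frac{\sqrt{3724230}}{15}$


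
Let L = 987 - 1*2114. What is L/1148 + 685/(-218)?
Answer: -73719/17876 ≈ -4.1239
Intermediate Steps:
L = -1127 (L = 987 - 2114 = -1127)
L/1148 + 685/(-218) = -1127/1148 + 685/(-218) = -1127*1/1148 + 685*(-1/218) = -161/164 - 685/218 = -73719/17876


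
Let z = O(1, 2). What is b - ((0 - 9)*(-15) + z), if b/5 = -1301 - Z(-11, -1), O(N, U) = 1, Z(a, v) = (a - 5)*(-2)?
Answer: -6801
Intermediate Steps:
Z(a, v) = 10 - 2*a (Z(a, v) = (-5 + a)*(-2) = 10 - 2*a)
z = 1
b = -6665 (b = 5*(-1301 - (10 - 2*(-11))) = 5*(-1301 - (10 + 22)) = 5*(-1301 - 1*32) = 5*(-1301 - 32) = 5*(-1333) = -6665)
b - ((0 - 9)*(-15) + z) = -6665 - ((0 - 9)*(-15) + 1) = -6665 - (-9*(-15) + 1) = -6665 - (135 + 1) = -6665 - 1*136 = -6665 - 136 = -6801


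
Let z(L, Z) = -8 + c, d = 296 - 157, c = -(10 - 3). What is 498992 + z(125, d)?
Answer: 498977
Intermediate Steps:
c = -7 (c = -1*7 = -7)
d = 139
z(L, Z) = -15 (z(L, Z) = -8 - 7 = -15)
498992 + z(125, d) = 498992 - 15 = 498977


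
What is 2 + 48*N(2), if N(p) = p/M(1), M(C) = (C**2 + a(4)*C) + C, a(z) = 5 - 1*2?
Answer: 106/5 ≈ 21.200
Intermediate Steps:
a(z) = 3 (a(z) = 5 - 2 = 3)
M(C) = C**2 + 4*C (M(C) = (C**2 + 3*C) + C = C**2 + 4*C)
N(p) = p/5 (N(p) = p/((1*(4 + 1))) = p/((1*5)) = p/5)
2 + 48*N(2) = 2 + 48*((1/5)*2) = 2 + 48*(2/5) = 2 + 96/5 = 106/5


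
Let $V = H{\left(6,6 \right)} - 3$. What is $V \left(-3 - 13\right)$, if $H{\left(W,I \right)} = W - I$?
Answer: $48$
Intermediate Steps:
$V = -3$ ($V = \left(6 - 6\right) - 3 = 0 - 3 = -3$)
$V \left(-3 - 13\right) = - 3 \left(-3 - 13\right) = \left(-3\right) \left(-16\right) = 48$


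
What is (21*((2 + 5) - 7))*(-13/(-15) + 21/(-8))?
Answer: 0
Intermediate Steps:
(21*((2 + 5) - 7))*(-13/(-15) + 21/(-8)) = (21*(7 - 7))*(-13*(-1/15) + 21*(-⅛)) = (21*0)*(13/15 - 21/8) = 0*(-211/120) = 0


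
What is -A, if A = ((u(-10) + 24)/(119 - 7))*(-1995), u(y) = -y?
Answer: 4845/8 ≈ 605.63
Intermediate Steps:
A = -4845/8 (A = ((-1*(-10) + 24)/(119 - 7))*(-1995) = ((10 + 24)/112)*(-1995) = (34*(1/112))*(-1995) = (17/56)*(-1995) = -4845/8 ≈ -605.63)
-A = -1*(-4845/8) = 4845/8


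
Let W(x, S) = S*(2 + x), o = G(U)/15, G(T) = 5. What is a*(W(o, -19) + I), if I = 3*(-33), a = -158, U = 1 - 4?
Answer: 67940/3 ≈ 22647.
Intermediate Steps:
U = -3
o = ⅓ (o = 5/15 = 5*(1/15) = ⅓ ≈ 0.33333)
I = -99
a*(W(o, -19) + I) = -158*(-19*(2 + ⅓) - 99) = -158*(-19*7/3 - 99) = -158*(-133/3 - 99) = -158*(-430/3) = 67940/3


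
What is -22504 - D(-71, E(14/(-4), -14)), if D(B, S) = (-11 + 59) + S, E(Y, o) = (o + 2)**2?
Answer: -22696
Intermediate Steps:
E(Y, o) = (2 + o)**2
D(B, S) = 48 + S
-22504 - D(-71, E(14/(-4), -14)) = -22504 - (48 + (2 - 14)**2) = -22504 - (48 + (-12)**2) = -22504 - (48 + 144) = -22504 - 1*192 = -22504 - 192 = -22696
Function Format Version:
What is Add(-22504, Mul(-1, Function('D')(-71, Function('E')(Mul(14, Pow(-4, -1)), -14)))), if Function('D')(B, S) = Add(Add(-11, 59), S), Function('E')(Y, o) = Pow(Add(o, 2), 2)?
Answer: -22696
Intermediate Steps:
Function('E')(Y, o) = Pow(Add(2, o), 2)
Function('D')(B, S) = Add(48, S)
Add(-22504, Mul(-1, Function('D')(-71, Function('E')(Mul(14, Pow(-4, -1)), -14)))) = Add(-22504, Mul(-1, Add(48, Pow(Add(2, -14), 2)))) = Add(-22504, Mul(-1, Add(48, Pow(-12, 2)))) = Add(-22504, Mul(-1, Add(48, 144))) = Add(-22504, Mul(-1, 192)) = Add(-22504, -192) = -22696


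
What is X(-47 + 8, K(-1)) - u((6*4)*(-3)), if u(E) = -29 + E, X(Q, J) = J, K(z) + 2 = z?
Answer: 98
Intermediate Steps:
K(z) = -2 + z
X(-47 + 8, K(-1)) - u((6*4)*(-3)) = (-2 - 1) - (-29 + (6*4)*(-3)) = -3 - (-29 + 24*(-3)) = -3 - (-29 - 72) = -3 - 1*(-101) = -3 + 101 = 98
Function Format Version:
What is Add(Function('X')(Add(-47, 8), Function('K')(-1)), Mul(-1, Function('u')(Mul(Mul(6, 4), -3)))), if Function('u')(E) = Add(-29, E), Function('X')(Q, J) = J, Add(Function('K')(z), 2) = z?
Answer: 98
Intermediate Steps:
Function('K')(z) = Add(-2, z)
Add(Function('X')(Add(-47, 8), Function('K')(-1)), Mul(-1, Function('u')(Mul(Mul(6, 4), -3)))) = Add(Add(-2, -1), Mul(-1, Add(-29, Mul(Mul(6, 4), -3)))) = Add(-3, Mul(-1, Add(-29, Mul(24, -3)))) = Add(-3, Mul(-1, Add(-29, -72))) = Add(-3, Mul(-1, -101)) = Add(-3, 101) = 98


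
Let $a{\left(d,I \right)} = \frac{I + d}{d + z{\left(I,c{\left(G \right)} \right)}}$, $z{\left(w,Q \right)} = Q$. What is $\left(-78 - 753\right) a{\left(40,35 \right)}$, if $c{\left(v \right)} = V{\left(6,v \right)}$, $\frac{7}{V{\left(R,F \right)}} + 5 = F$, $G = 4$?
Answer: $- \frac{20775}{11} \approx -1888.6$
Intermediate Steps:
$V{\left(R,F \right)} = \frac{7}{-5 + F}$
$c{\left(v \right)} = \frac{7}{-5 + v}$
$a{\left(d,I \right)} = \frac{I + d}{-7 + d}$ ($a{\left(d,I \right)} = \frac{I + d}{d + \frac{7}{-5 + 4}} = \frac{I + d}{d + \frac{7}{-1}} = \frac{I + d}{d + 7 \left(-1\right)} = \frac{I + d}{d - 7} = \frac{I + d}{-7 + d}$)
$\left(-78 - 753\right) a{\left(40,35 \right)} = \left(-78 - 753\right) \frac{35 + 40}{-7 + 40} = - 831 \cdot \frac{1}{33} \cdot 75 = \left(-831\right) \frac{25}{11} = - \frac{20775}{11}$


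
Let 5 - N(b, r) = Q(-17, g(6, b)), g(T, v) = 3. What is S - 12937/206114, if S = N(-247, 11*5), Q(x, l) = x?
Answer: 4521571/206114 ≈ 21.937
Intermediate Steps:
N(b, r) = 22 (N(b, r) = 5 - 1*(-17) = 5 + 17 = 22)
S = 22
S - 12937/206114 = 22 - 12937/206114 = 4521571/206114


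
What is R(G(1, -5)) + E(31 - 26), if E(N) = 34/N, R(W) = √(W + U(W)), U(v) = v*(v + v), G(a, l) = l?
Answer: 34/5 + 3*√5 ≈ 13.508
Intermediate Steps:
U(v) = 2*v² (U(v) = v*(2*v) = 2*v²)
R(W) = √(W + 2*W²)
R(G(1, -5)) + E(31 - 26) = √(-5*(1 + 2*(-5))) + 34/(31 - 26) = √(-5*(1 - 10)) + 34/5 = √(-5*(-9)) + 34*(⅕) = √45 + 34/5 = 3*√5 + 34/5 = 34/5 + 3*√5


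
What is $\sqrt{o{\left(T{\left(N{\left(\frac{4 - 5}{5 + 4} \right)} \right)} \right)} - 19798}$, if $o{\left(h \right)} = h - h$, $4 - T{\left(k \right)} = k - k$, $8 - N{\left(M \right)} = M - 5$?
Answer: $i \sqrt{19798} \approx 140.71 i$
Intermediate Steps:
$N{\left(M \right)} = 13 - M$ ($N{\left(M \right)} = 8 - \left(M - 5\right) = 8 - \left(-5 + M\right) = 13 - M$)
$T{\left(k \right)} = 4$ ($T{\left(k \right)} = 4 - \left(k - k\right) = 4 - 0 = 4 + 0 = 4$)
$o{\left(h \right)} = 0$
$\sqrt{o{\left(T{\left(N{\left(\frac{4 - 5}{5 + 4} \right)} \right)} \right)} - 19798} = \sqrt{0 - 19798} = \sqrt{-19798} = i \sqrt{19798}$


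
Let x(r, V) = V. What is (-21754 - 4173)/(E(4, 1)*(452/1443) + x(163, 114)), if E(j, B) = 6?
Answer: -12470887/55738 ≈ -223.74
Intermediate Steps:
(-21754 - 4173)/(E(4, 1)*(452/1443) + x(163, 114)) = (-21754 - 4173)/(6*(452/1443) + 114) = -25927/(6*(452*(1/1443)) + 114) = -25927/(6*(452/1443) + 114) = -25927/(904/481 + 114) = -25927/55738/481 = -25927*481/55738 = -12470887/55738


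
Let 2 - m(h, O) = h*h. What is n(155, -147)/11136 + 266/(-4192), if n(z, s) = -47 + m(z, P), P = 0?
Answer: -55961/25152 ≈ -2.2249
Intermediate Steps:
m(h, O) = 2 - h² (m(h, O) = 2 - h*h = 2 - h²)
n(z, s) = -45 - z² (n(z, s) = -47 + (2 - z²) = -45 - z²)
n(155, -147)/11136 + 266/(-4192) = (-45 - 1*155²)/11136 + 266/(-4192) = (-45 - 1*24025)*(1/11136) + 266*(-1/4192) = (-45 - 24025)*(1/11136) - 133/2096 = -24070*1/11136 - 133/2096 = -415/192 - 133/2096 = -55961/25152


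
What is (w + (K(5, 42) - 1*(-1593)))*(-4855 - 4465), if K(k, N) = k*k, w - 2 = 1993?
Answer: -33673160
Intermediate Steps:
w = 1995 (w = 2 + 1993 = 1995)
K(k, N) = k²
(w + (K(5, 42) - 1*(-1593)))*(-4855 - 4465) = (1995 + (5² - 1*(-1593)))*(-4855 - 4465) = (1995 + (25 + 1593))*(-9320) = (1995 + 1618)*(-9320) = 3613*(-9320) = -33673160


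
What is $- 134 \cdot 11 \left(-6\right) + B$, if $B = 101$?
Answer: $8945$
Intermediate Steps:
$- 134 \cdot 11 \left(-6\right) + B = - 134 \cdot 11 \left(-6\right) + 101 = \left(-134\right) \left(-66\right) + 101 = 8844 + 101 = 8945$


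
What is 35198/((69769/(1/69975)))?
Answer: 35198/4882085775 ≈ 7.2096e-6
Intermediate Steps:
35198/((69769/(1/69975))) = 35198/((69769*69975)) = 35198/4882085775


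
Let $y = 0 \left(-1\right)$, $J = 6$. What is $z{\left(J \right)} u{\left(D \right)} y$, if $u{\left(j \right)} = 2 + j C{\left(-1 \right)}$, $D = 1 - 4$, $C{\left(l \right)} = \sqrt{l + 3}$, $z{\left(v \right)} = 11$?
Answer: $0$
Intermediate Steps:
$C{\left(l \right)} = \sqrt{3 + l}$
$D = -3$ ($D = 1 - 4 = -3$)
$y = 0$
$u{\left(j \right)} = 2 + j \sqrt{2}$ ($u{\left(j \right)} = 2 + j \sqrt{3 - 1} = 2 + j \sqrt{2}$)
$z{\left(J \right)} u{\left(D \right)} y = 11 \left(2 - 3 \sqrt{2}\right) 0 = \left(22 - 33 \sqrt{2}\right) 0 = 0$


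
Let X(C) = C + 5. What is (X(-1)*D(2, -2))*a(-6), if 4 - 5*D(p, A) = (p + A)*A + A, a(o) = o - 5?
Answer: -264/5 ≈ -52.800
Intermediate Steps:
a(o) = -5 + o
X(C) = 5 + C
D(p, A) = 4/5 - A/5 - A*(A + p)/5 (D(p, A) = 4/5 - ((p + A)*A + A)/5 = 4/5 - ((A + p)*A + A)/5 = 4/5 - (A*(A + p) + A)/5 = 4/5 - (A + A*(A + p))/5 = 4/5 + (-A/5 - A*(A + p)/5) = 4/5 - A/5 - A*(A + p)/5)
(X(-1)*D(2, -2))*a(-6) = ((5 - 1)*(4/5 - 1/5*(-2) - 1/5*(-2)**2 - 1/5*(-2)*2))*(-5 - 6) = (4*(4/5 + 2/5 - 1/5*4 + 4/5))*(-11) = (4*(4/5 + 2/5 - 4/5 + 4/5))*(-11) = (4*(6/5))*(-11) = (24/5)*(-11) = -264/5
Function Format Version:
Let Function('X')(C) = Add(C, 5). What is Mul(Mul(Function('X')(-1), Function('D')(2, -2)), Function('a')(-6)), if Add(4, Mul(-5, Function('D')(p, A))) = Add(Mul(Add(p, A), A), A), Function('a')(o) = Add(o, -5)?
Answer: Rational(-264, 5) ≈ -52.800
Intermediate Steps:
Function('a')(o) = Add(-5, o)
Function('X')(C) = Add(5, C)
Function('D')(p, A) = Add(Rational(4, 5), Mul(Rational(-1, 5), A), Mul(Rational(-1, 5), A, Add(A, p))) (Function('D')(p, A) = Add(Rational(4, 5), Mul(Rational(-1, 5), Add(Mul(Add(p, A), A), A))) = Add(Rational(4, 5), Mul(Rational(-1, 5), Add(Mul(Add(A, p), A), A))) = Add(Rational(4, 5), Mul(Rational(-1, 5), Add(Mul(A, Add(A, p)), A))) = Add(Rational(4, 5), Mul(Rational(-1, 5), Add(A, Mul(A, Add(A, p))))) = Add(Rational(4, 5), Add(Mul(Rational(-1, 5), A), Mul(Rational(-1, 5), A, Add(A, p)))) = Add(Rational(4, 5), Mul(Rational(-1, 5), A), Mul(Rational(-1, 5), A, Add(A, p))))
Mul(Mul(Function('X')(-1), Function('D')(2, -2)), Function('a')(-6)) = Mul(Mul(Add(5, -1), Add(Rational(4, 5), Mul(Rational(-1, 5), -2), Mul(Rational(-1, 5), Pow(-2, 2)), Mul(Rational(-1, 5), -2, 2))), Add(-5, -6)) = Mul(Mul(4, Add(Rational(4, 5), Rational(2, 5), Mul(Rational(-1, 5), 4), Rational(4, 5))), -11) = Mul(Mul(4, Add(Rational(4, 5), Rational(2, 5), Rational(-4, 5), Rational(4, 5))), -11) = Mul(Mul(4, Rational(6, 5)), -11) = Mul(Rational(24, 5), -11) = Rational(-264, 5)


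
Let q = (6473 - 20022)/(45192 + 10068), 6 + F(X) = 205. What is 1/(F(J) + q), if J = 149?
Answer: 55260/10983191 ≈ 0.0050313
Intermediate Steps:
F(X) = 199 (F(X) = -6 + 205 = 199)
q = -13549/55260 ≈ -0.24519
1/(F(J) + q) = 1/(199 - 13549/55260) = 1/(10983191/55260) = 55260/10983191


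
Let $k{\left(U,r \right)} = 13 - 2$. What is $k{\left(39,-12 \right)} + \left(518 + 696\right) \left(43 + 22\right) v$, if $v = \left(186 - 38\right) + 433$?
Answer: $45846721$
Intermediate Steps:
$k{\left(U,r \right)} = 11$ ($k{\left(U,r \right)} = 13 - 2 = 11$)
$v = 581$ ($v = 148 + 433 = 581$)
$k{\left(39,-12 \right)} + \left(518 + 696\right) \left(43 + 22\right) v = 11 + \left(518 + 696\right) \left(43 + 22\right) 581 = 11 + 1214 \cdot 65 \cdot 581 = 11 + 78910 \cdot 581 = 11 + 45846710 = 45846721$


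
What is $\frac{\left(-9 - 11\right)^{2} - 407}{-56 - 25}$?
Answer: $\frac{7}{81} \approx 0.08642$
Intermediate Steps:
$\frac{\left(-9 - 11\right)^{2} - 407}{-56 - 25} = \frac{\left(-20\right)^{2} - 407}{-81} = \left(400 - 407\right) \left(- \frac{1}{81}\right) = \left(-7\right) \left(- \frac{1}{81}\right) = \frac{7}{81}$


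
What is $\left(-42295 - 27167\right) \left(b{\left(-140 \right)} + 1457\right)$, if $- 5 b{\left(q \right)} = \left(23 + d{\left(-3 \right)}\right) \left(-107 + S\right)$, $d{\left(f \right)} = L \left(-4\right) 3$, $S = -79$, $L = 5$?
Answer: $- \frac{27993186}{5} \approx -5.5986 \cdot 10^{6}$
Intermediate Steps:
$d{\left(f \right)} = -60$ ($d{\left(f \right)} = 5 \left(-4\right) 3 = \left(-20\right) 3 = -60$)
$b{\left(q \right)} = - \frac{6882}{5}$ ($b{\left(q \right)} = - \frac{\left(23 - 60\right) \left(-107 - 79\right)}{5} = - \frac{\left(-37\right) \left(-186\right)}{5} = \left(- \frac{1}{5}\right) 6882 = - \frac{6882}{5}$)
$\left(-42295 - 27167\right) \left(b{\left(-140 \right)} + 1457\right) = \left(-42295 - 27167\right) \left(- \frac{6882}{5} + 1457\right) = \left(-69462\right) \frac{403}{5} = - \frac{27993186}{5}$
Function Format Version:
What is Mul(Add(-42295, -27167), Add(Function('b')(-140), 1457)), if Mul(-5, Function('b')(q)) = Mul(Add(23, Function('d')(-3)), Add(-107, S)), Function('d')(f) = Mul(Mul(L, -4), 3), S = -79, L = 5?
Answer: Rational(-27993186, 5) ≈ -5.5986e+6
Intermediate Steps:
Function('d')(f) = -60 (Function('d')(f) = Mul(Mul(5, -4), 3) = Mul(-20, 3) = -60)
Function('b')(q) = Rational(-6882, 5) (Function('b')(q) = Mul(Rational(-1, 5), Mul(Add(23, -60), Add(-107, -79))) = Mul(Rational(-1, 5), Mul(-37, -186)) = Mul(Rational(-1, 5), 6882) = Rational(-6882, 5))
Mul(Add(-42295, -27167), Add(Function('b')(-140), 1457)) = Mul(Add(-42295, -27167), Add(Rational(-6882, 5), 1457)) = Mul(-69462, Rational(403, 5)) = Rational(-27993186, 5)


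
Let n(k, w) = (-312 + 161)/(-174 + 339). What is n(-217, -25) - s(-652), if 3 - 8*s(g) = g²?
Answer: 70140457/1320 ≈ 53137.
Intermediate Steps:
n(k, w) = -151/165
s(g) = 3/8 - g²/8
n(-217, -25) - s(-652) = -151/165 - (3/8 - ⅛*(-652)²) = -151/165 - (3/8 - ⅛*425104) = -151/165 - (3/8 - 53138) = -151/165 - 1*(-425101/8) = -151/165 + 425101/8 = 70140457/1320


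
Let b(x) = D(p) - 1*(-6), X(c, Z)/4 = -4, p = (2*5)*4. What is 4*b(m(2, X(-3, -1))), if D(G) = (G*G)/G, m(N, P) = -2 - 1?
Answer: 184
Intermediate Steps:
p = 40 (p = 10*4 = 40)
X(c, Z) = -16 (X(c, Z) = 4*(-4) = -16)
m(N, P) = -3
D(G) = G (D(G) = G²/G = G)
b(x) = 46 (b(x) = 40 - 1*(-6) = 40 + 6 = 46)
4*b(m(2, X(-3, -1))) = 4*46 = 184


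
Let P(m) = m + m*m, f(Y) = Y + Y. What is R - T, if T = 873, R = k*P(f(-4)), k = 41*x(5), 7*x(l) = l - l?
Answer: -873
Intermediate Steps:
x(l) = 0 (x(l) = (l - l)/7 = (⅐)*0 = 0)
f(Y) = 2*Y
k = 0 (k = 41*0 = 0)
P(m) = m + m²
R = 0 (R = 0*((2*(-4))*(1 + 2*(-4))) = 0*(-8*(1 - 8)) = 0*(-8*(-7)) = 0*56 = 0)
R - T = 0 - 1*873 = 0 - 873 = -873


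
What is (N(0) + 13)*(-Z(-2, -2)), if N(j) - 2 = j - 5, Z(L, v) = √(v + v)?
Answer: -20*I ≈ -20.0*I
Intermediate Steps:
Z(L, v) = √2*√v (Z(L, v) = √(2*v) = √2*√v)
N(j) = -3 + j (N(j) = 2 + (j - 5) = 2 + (-5 + j) = -3 + j)
(N(0) + 13)*(-Z(-2, -2)) = ((-3 + 0) + 13)*(-√2*√(-2)) = (-3 + 13)*(-√2*I*√2) = 10*(-2*I) = -20*I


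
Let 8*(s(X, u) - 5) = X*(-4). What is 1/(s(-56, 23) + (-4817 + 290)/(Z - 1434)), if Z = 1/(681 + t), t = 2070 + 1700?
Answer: 6382733/230779866 ≈ 0.027657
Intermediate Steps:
t = 3770
s(X, u) = 5 - X/2 (s(X, u) = 5 + (X*(-4))/8 = 5 + (-4*X)/8 = 5 - X/2)
Z = 1/4451 (Z = 1/(681 + 3770) = 1/4451 ≈ 0.00022467)
1/(s(-56, 23) + (-4817 + 290)/(Z - 1434)) = 1/((5 - 1/2*(-56)) + (-4817 + 290)/(1/4451 - 1434)) = 1/((5 + 28) - 4527/(-6382733/4451)) = 1/(33 - 4527*(-4451/6382733)) = 1/(33 + 20149677/6382733) = 1/(230779866/6382733) = 6382733/230779866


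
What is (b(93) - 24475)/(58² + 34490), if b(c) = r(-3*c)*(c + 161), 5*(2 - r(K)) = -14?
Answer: -116279/189270 ≈ -0.61436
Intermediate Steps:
r(K) = 24/5 (r(K) = 2 - ⅕*(-14) = 2 + 14/5 = 24/5)
b(c) = 3864/5 + 24*c/5 (b(c) = 24*(c + 161)/5 = 24*(161 + c)/5 = 3864/5 + 24*c/5)
(b(93) - 24475)/(58² + 34490) = ((3864/5 + (24/5)*93) - 24475)/(58² + 34490) = ((3864/5 + 2232/5) - 24475)/(3364 + 34490) = (6096/5 - 24475)/37854 = -116279/5*1/37854 = -116279/189270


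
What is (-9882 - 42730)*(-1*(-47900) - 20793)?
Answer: -1426153484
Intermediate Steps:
(-9882 - 42730)*(-1*(-47900) - 20793) = -52612*(47900 - 20793) = -52612*27107 = -1426153484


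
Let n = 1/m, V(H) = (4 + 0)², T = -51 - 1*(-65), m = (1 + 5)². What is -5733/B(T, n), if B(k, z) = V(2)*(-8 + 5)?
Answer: 1911/16 ≈ 119.44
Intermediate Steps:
m = 36 (m = 6² = 36)
T = 14 (T = -51 + 65 = 14)
V(H) = 16 (V(H) = 4² = 16)
n = 1/36 ≈ 0.027778
B(k, z) = -48 (B(k, z) = 16*(-8 + 5) = 16*(-3) = -48)
-5733/B(T, n) = -5733/(-48) = -5733*(-1/48) = 1911/16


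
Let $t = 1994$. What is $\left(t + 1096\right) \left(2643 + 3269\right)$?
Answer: $18268080$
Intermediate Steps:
$\left(t + 1096\right) \left(2643 + 3269\right) = \left(1994 + 1096\right) \left(2643 + 3269\right) = 3090 \cdot 5912 = 18268080$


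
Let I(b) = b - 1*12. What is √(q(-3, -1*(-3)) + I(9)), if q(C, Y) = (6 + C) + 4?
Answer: 2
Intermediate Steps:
I(b) = -12 + b (I(b) = b - 12 = -12 + b)
q(C, Y) = 10 + C
√(q(-3, -1*(-3)) + I(9)) = √((10 - 3) + (-12 + 9)) = √(7 - 3) = √4 = 2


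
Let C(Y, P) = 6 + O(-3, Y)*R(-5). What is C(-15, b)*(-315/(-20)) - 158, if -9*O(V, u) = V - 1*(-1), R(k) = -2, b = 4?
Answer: -141/2 ≈ -70.500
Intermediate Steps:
O(V, u) = -⅑ - V/9 (O(V, u) = -(V - 1*(-1))/9 = -(V + 1)/9 = -(1 + V)/9 = -⅑ - V/9)
C(Y, P) = 50/9 (C(Y, P) = 6 + (-⅑ - ⅑*(-3))*(-2) = 6 + (-⅑ + ⅓)*(-2) = 6 + (2/9)*(-2) = 6 - 4/9 = 50/9)
C(-15, b)*(-315/(-20)) - 158 = 50*(-315/(-20))/9 - 158 = 50*(-315*(-1/20))/9 - 158 = (50/9)*(63/4) - 158 = 175/2 - 158 = -141/2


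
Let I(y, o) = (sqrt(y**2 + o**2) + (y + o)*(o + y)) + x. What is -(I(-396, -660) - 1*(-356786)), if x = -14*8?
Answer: -1471810 - 132*sqrt(34) ≈ -1.4726e+6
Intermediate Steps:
x = -112
I(y, o) = -112 + (o + y)**2 + sqrt(o**2 + y**2) (I(y, o) = (sqrt(y**2 + o**2) + (y + o)*(o + y)) - 112 = (sqrt(o**2 + y**2) + (o + y)*(o + y)) - 112 = (sqrt(o**2 + y**2) + (o + y)**2) - 112 = ((o + y)**2 + sqrt(o**2 + y**2)) - 112 = -112 + (o + y)**2 + sqrt(o**2 + y**2))
-(I(-396, -660) - 1*(-356786)) = -((-112 + (-660 - 396)**2 + sqrt((-660)**2 + (-396)**2)) - 1*(-356786)) = -((-112 + (-1056)**2 + sqrt(435600 + 156816)) + 356786) = -((-112 + 1115136 + sqrt(592416)) + 356786) = -((-112 + 1115136 + 132*sqrt(34)) + 356786) = -((1115024 + 132*sqrt(34)) + 356786) = -(1471810 + 132*sqrt(34)) = -1471810 - 132*sqrt(34)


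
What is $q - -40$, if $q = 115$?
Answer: $155$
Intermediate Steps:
$q - -40 = 115 - -40 = 115 + 40 = 155$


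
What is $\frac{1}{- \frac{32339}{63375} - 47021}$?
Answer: $- \frac{63375}{2979988214} \approx -2.1267 \cdot 10^{-5}$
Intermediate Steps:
$\frac{1}{- \frac{32339}{63375} - 47021} = \frac{1}{- \frac{2979988214}{63375}} = - \frac{63375}{2979988214}$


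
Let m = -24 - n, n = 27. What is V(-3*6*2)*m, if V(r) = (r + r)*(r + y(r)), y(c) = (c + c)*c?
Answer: 9385632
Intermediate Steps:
y(c) = 2*c² (y(c) = (2*c)*c = 2*c²)
m = -51 (m = -24 - 1*27 = -24 - 27 = -51)
V(r) = 2*r*(r + 2*r²) (V(r) = (r + r)*(r + 2*r²) = (2*r)*(r + 2*r²) = 2*r*(r + 2*r²))
V(-3*6*2)*m = ((-3*6*2)²*(2 + 4*(-3*6*2)))*(-51) = ((-18*2)²*(2 + 4*(-18*2)))*(-51) = ((-36)²*(2 + 4*(-36)))*(-51) = (1296*(2 - 144))*(-51) = (1296*(-142))*(-51) = -184032*(-51) = 9385632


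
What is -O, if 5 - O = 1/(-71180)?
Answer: -355901/71180 ≈ -5.0000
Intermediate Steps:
O = 355901/71180 (O = 5 - 1/(-71180) = 5 - 1*(-1/71180) = 5 + 1/71180 = 355901/71180 ≈ 5.0000)
-O = -1*355901/71180 = -355901/71180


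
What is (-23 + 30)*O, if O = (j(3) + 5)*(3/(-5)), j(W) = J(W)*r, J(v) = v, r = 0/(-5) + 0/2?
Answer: -21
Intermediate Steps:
r = 0 (r = 0*(-1/5) + 0*(1/2) = 0 + 0 = 0)
j(W) = 0 (j(W) = W*0 = 0)
O = -3 (O = (0 + 5)*(3/(-5)) = 5*(3*(-1/5)) = 5*(-3/5) = -3)
(-23 + 30)*O = (-23 + 30)*(-3) = 7*(-3) = -21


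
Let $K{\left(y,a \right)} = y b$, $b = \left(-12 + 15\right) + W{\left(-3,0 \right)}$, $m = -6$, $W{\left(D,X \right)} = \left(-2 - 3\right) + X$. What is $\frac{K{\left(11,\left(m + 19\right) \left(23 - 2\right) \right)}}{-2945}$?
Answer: $\frac{22}{2945} \approx 0.0074703$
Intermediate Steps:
$W{\left(D,X \right)} = -5 + X$
$b = -2$ ($b = \left(-12 + 15\right) + \left(-5 + 0\right) = 3 - 5 = -2$)
$K{\left(y,a \right)} = - 2 y$ ($K{\left(y,a \right)} = y \left(-2\right) = - 2 y$)
$\frac{K{\left(11,\left(m + 19\right) \left(23 - 2\right) \right)}}{-2945} = \frac{\left(-2\right) 11}{-2945} = \left(-22\right) \left(- \frac{1}{2945}\right) = \frac{22}{2945}$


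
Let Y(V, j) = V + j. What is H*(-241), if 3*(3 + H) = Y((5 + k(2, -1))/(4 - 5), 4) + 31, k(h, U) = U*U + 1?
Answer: -4579/3 ≈ -1526.3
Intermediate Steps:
k(h, U) = 1 + U² (k(h, U) = U² + 1 = 1 + U²)
H = 19/3 (H = -3 + (((5 + (1 + (-1)²))/(4 - 5) + 4) + 31)/3 = -3 + (((5 + (1 + 1))/(-1) + 4) + 31)/3 = -3 + (((5 + 2)*(-1) + 4) + 31)/3 = -3 + ((7*(-1) + 4) + 31)/3 = -3 + ((-7 + 4) + 31)/3 = -3 + (-3 + 31)/3 = -3 + (⅓)*28 = -3 + 28/3 = 19/3 ≈ 6.3333)
H*(-241) = (19/3)*(-241) = -4579/3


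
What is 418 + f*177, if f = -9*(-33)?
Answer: 52987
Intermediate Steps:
f = 297
418 + f*177 = 418 + 297*177 = 418 + 52569 = 52987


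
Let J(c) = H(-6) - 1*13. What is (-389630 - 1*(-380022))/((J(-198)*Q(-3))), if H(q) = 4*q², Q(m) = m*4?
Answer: 2402/393 ≈ 6.1120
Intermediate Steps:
Q(m) = 4*m
J(c) = 131 (J(c) = 4*(-6)² - 1*13 = 4*36 - 13 = 144 - 13 = 131)
(-389630 - 1*(-380022))/((J(-198)*Q(-3))) = (-389630 - 1*(-380022))/((131*(4*(-3)))) = (-389630 + 380022)/((131*(-12))) = -9608/(-1572) = -9608*(-1/1572) = 2402/393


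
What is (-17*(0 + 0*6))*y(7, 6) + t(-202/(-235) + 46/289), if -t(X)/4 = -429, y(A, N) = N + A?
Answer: 1716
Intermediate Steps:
y(A, N) = A + N
t(X) = 1716 (t(X) = -4*(-429) = 1716)
(-17*(0 + 0*6))*y(7, 6) + t(-202/(-235) + 46/289) = (-17*(0 + 0*6))*(7 + 6) + 1716 = -17*(0 + 0)*13 + 1716 = -17*0*13 + 1716 = 0*13 + 1716 = 0 + 1716 = 1716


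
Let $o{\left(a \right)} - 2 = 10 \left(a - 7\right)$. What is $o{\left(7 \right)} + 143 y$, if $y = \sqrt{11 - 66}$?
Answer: $2 + 143 i \sqrt{55} \approx 2.0 + 1060.5 i$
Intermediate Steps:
$y = i \sqrt{55}$ ($y = \sqrt{-55} = i \sqrt{55} \approx 7.4162 i$)
$o{\left(a \right)} = -68 + 10 a$ ($o{\left(a \right)} = 2 + 10 \left(a - 7\right) = 2 + 10 \left(-7 + a\right) = 2 + \left(-70 + 10 a\right) = -68 + 10 a$)
$o{\left(7 \right)} + 143 y = \left(-68 + 10 \cdot 7\right) + 143 i \sqrt{55} = \left(-68 + 70\right) + 143 i \sqrt{55} = 2 + 143 i \sqrt{55}$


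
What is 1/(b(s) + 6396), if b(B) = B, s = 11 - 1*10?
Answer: 1/6397 ≈ 0.00015632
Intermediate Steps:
s = 1 (s = 11 - 10 = 1)
1/(b(s) + 6396) = 1/(1 + 6396) = 1/6397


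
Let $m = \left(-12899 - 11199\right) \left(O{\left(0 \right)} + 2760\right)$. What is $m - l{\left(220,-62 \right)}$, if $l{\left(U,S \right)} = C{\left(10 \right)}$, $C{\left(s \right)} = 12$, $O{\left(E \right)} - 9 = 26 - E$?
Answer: $-67353922$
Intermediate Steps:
$O{\left(E \right)} = 35 - E$ ($O{\left(E \right)} = 9 - \left(-26 + E\right) = 35 - E$)
$l{\left(U,S \right)} = 12$
$m = -67353910$ ($m = \left(-12899 - 11199\right) \left(\left(35 - 0\right) + 2760\right) = - 24098 \left(\left(35 + 0\right) + 2760\right) = - 24098 \left(35 + 2760\right) = \left(-24098\right) 2795 = -67353910$)
$m - l{\left(220,-62 \right)} = -67353910 - 12 = -67353922$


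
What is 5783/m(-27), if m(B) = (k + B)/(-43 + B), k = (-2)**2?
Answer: 404810/23 ≈ 17600.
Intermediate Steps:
k = 4
m(B) = (4 + B)/(-43 + B)
5783/m(-27) = 5783/(((4 - 27)/(-43 - 27))) = 5783/((-23/(-70))) = 5783/((-1/70*(-23))) = 5783/(23/70) = 5783*(70/23) = 404810/23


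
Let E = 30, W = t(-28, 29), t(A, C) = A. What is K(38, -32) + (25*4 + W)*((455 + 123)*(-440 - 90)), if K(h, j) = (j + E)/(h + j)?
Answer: -66169441/3 ≈ -2.2056e+7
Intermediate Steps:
W = -28
K(h, j) = (30 + j)/(h + j) (K(h, j) = (j + 30)/(h + j) = (30 + j)/(h + j))
K(38, -32) + (25*4 + W)*((455 + 123)*(-440 - 90)) = (30 - 32)/(38 - 32) + (25*4 - 28)*((455 + 123)*(-440 - 90)) = -2/6 + (100 - 28)*(578*(-530)) = (1/6)*(-2) + 72*(-306340) = -1/3 - 22056480 = -66169441/3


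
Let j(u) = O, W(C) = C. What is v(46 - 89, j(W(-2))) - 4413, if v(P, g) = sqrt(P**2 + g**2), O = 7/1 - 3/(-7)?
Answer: -4413 + sqrt(93305)/7 ≈ -4369.4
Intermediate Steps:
O = 52/7 (O = 7*1 - 3*(-1/7) = 7 + 3/7 = 52/7 ≈ 7.4286)
j(u) = 52/7
v(46 - 89, j(W(-2))) - 4413 = sqrt((46 - 89)**2 + (52/7)**2) - 4413 = sqrt((-43)**2 + 2704/49) - 4413 = sqrt(1849 + 2704/49) - 4413 = sqrt(93305/49) - 4413 = sqrt(93305)/7 - 4413 = -4413 + sqrt(93305)/7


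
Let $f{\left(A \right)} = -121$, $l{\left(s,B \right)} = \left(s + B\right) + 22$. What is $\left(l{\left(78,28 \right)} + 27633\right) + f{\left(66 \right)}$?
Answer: $27640$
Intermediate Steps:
$l{\left(s,B \right)} = 22 + B + s$ ($l{\left(s,B \right)} = \left(B + s\right) + 22 = 22 + B + s$)
$\left(l{\left(78,28 \right)} + 27633\right) + f{\left(66 \right)} = \left(\left(22 + 28 + 78\right) + 27633\right) - 121 = \left(128 + 27633\right) - 121 = 27761 - 121 = 27640$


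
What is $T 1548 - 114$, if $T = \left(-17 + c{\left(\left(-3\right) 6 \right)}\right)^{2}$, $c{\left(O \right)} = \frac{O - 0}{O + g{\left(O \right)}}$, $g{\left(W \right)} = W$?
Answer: $421329$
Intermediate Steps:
$c{\left(O \right)} = \frac{1}{2}$ ($c{\left(O \right)} = \frac{O - 0}{O + O} = \frac{O + 0}{2 O} = O \frac{1}{2 O} = \frac{1}{2}$)
$T = \frac{1089}{4}$ ($T = \left(-17 + \frac{1}{2}\right)^{2} = \left(- \frac{33}{2}\right)^{2} = \frac{1089}{4} \approx 272.25$)
$T 1548 - 114 = \frac{1089}{4} \cdot 1548 - 114 = 421443 - 114 = 421329$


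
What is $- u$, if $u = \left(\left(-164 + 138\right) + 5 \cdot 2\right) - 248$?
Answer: $264$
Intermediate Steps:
$u = -264$ ($u = \left(-26 + 10\right) - 248 = -16 - 248 = -264$)
$- u = \left(-1\right) \left(-264\right) = 264$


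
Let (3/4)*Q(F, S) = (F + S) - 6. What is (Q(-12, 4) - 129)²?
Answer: 196249/9 ≈ 21805.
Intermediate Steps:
Q(F, S) = -8 + 4*F/3 + 4*S/3 (Q(F, S) = 4*((F + S) - 6)/3 = 4*(-6 + F + S)/3 = -8 + 4*F/3 + 4*S/3)
(Q(-12, 4) - 129)² = ((-8 + (4/3)*(-12) + (4/3)*4) - 129)² = ((-8 - 16 + 16/3) - 129)² = (-56/3 - 129)² = (-443/3)² = 196249/9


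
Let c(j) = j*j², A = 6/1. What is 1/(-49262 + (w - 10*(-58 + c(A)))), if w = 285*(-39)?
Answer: -1/61957 ≈ -1.6140e-5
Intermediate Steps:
A = 6 (A = 6*1 = 6)
w = -11115
c(j) = j³
1/(-49262 + (w - 10*(-58 + c(A)))) = 1/(-49262 + (-11115 - 10*(-58 + 6³))) = 1/(-49262 + (-11115 - 10*(-58 + 216))) = 1/(-49262 + (-11115 - 10*158)) = 1/(-49262 + (-11115 - 1580)) = 1/(-49262 - 12695) = 1/(-61957) = -1/61957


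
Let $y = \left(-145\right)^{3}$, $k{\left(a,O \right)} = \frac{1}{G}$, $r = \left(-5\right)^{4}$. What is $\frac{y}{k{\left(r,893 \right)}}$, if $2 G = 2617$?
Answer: $- \frac{7978251625}{2} \approx -3.9891 \cdot 10^{9}$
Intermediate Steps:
$r = 625$
$G = \frac{2617}{2}$ ($G = \frac{1}{2} \cdot 2617 = \frac{2617}{2} \approx 1308.5$)
$k{\left(a,O \right)} = \frac{2}{2617}$ ($k{\left(a,O \right)} = \frac{1}{\frac{2617}{2}} = \frac{2}{2617}$)
$y = -3048625$
$\frac{y}{k{\left(r,893 \right)}} = - \frac{3048625}{\frac{2}{2617}} = \left(-3048625\right) \frac{2617}{2} = - \frac{7978251625}{2}$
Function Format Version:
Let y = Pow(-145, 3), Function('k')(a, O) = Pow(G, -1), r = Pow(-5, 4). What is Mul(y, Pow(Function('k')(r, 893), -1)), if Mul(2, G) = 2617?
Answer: Rational(-7978251625, 2) ≈ -3.9891e+9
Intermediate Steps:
r = 625
G = Rational(2617, 2) (G = Mul(Rational(1, 2), 2617) = Rational(2617, 2) ≈ 1308.5)
Function('k')(a, O) = Rational(2, 2617) (Function('k')(a, O) = Pow(Rational(2617, 2), -1) = Rational(2, 2617))
y = -3048625
Mul(y, Pow(Function('k')(r, 893), -1)) = Mul(-3048625, Pow(Rational(2, 2617), -1)) = Mul(-3048625, Rational(2617, 2)) = Rational(-7978251625, 2)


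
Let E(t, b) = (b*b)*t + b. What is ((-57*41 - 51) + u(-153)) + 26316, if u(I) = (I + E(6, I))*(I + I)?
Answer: -42861360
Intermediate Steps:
E(t, b) = b + t*b**2 (E(t, b) = b**2*t + b = t*b**2 + b = b + t*b**2)
u(I) = 2*I*(I + I*(1 + 6*I)) (u(I) = (I + I*(1 + I*6))*(I + I) = (I + I*(1 + 6*I))*(2*I) = 2*I*(I + I*(1 + 6*I)))
((-57*41 - 51) + u(-153)) + 26316 = ((-57*41 - 51) + (-153)**2*(4 + 12*(-153))) + 26316 = ((-2337 - 51) + 23409*(4 - 1836)) + 26316 = (-2388 + 23409*(-1832)) + 26316 = (-2388 - 42885288) + 26316 = -42887676 + 26316 = -42861360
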